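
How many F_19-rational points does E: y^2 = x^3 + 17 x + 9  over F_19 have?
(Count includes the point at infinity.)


For each x in F_19, count y with y^2 = x^3 + 17 x + 9 mod 19:
  x = 0: RHS = 9, y in [3, 16]  -> 2 point(s)
  x = 3: RHS = 11, y in [7, 12]  -> 2 point(s)
  x = 6: RHS = 4, y in [2, 17]  -> 2 point(s)
  x = 8: RHS = 11, y in [7, 12]  -> 2 point(s)
  x = 9: RHS = 17, y in [6, 13]  -> 2 point(s)
  x = 10: RHS = 1, y in [1, 18]  -> 2 point(s)
  x = 11: RHS = 7, y in [8, 11]  -> 2 point(s)
  x = 16: RHS = 7, y in [8, 11]  -> 2 point(s)
  x = 17: RHS = 5, y in [9, 10]  -> 2 point(s)
Affine points: 18. Add the point at infinity: total = 19.

#E(F_19) = 19


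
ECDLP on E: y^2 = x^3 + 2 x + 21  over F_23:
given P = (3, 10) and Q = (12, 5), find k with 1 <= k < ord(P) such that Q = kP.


Enumerate multiples of P until we hit Q = (12, 5):
  1P = (3, 10)
  2P = (21, 3)
  3P = (12, 5)
Match found at i = 3.

k = 3


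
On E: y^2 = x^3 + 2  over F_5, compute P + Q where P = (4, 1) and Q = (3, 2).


P != Q, so use the chord formula.
s = (y2 - y1) / (x2 - x1) = (1) / (4) mod 5 = 4
x3 = s^2 - x1 - x2 mod 5 = 4^2 - 4 - 3 = 4
y3 = s (x1 - x3) - y1 mod 5 = 4 * (4 - 4) - 1 = 4

P + Q = (4, 4)


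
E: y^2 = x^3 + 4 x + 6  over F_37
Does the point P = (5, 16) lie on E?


Check whether y^2 = x^3 + 4 x + 6 (mod 37) for (x, y) = (5, 16).
LHS: y^2 = 16^2 mod 37 = 34
RHS: x^3 + 4 x + 6 = 5^3 + 4*5 + 6 mod 37 = 3
LHS != RHS

No, not on the curve


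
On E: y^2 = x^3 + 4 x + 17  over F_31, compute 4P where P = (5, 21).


k = 4 = 100_2 (binary, LSB first: 001)
Double-and-add from P = (5, 21):
  bit 0 = 0: acc unchanged = O
  bit 1 = 0: acc unchanged = O
  bit 2 = 1: acc = O + (6, 3) = (6, 3)

4P = (6, 3)


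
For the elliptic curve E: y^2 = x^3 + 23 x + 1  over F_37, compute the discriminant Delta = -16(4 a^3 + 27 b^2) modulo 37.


4 a^3 + 27 b^2 = 4*23^3 + 27*1^2 = 48668 + 27 = 48695
Delta = -16 * (48695) = -779120
Delta mod 37 = 26

Delta = 26 (mod 37)


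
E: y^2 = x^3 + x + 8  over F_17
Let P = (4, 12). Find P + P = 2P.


Doubling: s = (3 x1^2 + a) / (2 y1)
s = (3*4^2 + 1) / (2*12) mod 17 = 7
x3 = s^2 - 2 x1 mod 17 = 7^2 - 2*4 = 7
y3 = s (x1 - x3) - y1 mod 17 = 7 * (4 - 7) - 12 = 1

2P = (7, 1)


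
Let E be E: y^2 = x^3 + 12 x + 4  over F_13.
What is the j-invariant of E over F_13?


Delta = -16(4 a^3 + 27 b^2) mod 13 = 3
-1728 * (4 a)^3 = -1728 * (4*12)^3 mod 13 = 1
j = 1 * 3^(-1) mod 13 = 9

j = 9 (mod 13)


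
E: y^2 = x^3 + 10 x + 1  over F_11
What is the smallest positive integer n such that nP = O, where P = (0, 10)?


Compute successive multiples of P until we hit O:
  1P = (0, 10)
  2P = (3, 5)
  3P = (1, 10)
  4P = (10, 1)
  5P = (5, 0)
  6P = (10, 10)
  7P = (1, 1)
  8P = (3, 6)
  ... (continuing to 10P)
  10P = O

ord(P) = 10


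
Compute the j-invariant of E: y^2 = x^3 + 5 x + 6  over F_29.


Delta = -16(4 a^3 + 27 b^2) mod 29 = 25
-1728 * (4 a)^3 = -1728 * (4*5)^3 mod 29 = 10
j = 10 * 25^(-1) mod 29 = 12

j = 12 (mod 29)


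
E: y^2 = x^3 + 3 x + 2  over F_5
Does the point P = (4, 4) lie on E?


Check whether y^2 = x^3 + 3 x + 2 (mod 5) for (x, y) = (4, 4).
LHS: y^2 = 4^2 mod 5 = 1
RHS: x^3 + 3 x + 2 = 4^3 + 3*4 + 2 mod 5 = 3
LHS != RHS

No, not on the curve


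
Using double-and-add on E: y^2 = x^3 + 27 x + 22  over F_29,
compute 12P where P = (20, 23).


k = 12 = 1100_2 (binary, LSB first: 0011)
Double-and-add from P = (20, 23):
  bit 0 = 0: acc unchanged = O
  bit 1 = 0: acc unchanged = O
  bit 2 = 1: acc = O + (26, 28) = (26, 28)
  bit 3 = 1: acc = (26, 28) + (10, 4) = (17, 0)

12P = (17, 0)


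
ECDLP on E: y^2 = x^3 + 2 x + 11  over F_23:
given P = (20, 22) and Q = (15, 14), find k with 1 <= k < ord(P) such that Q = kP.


Enumerate multiples of P until we hit Q = (15, 14):
  1P = (20, 22)
  2P = (15, 9)
  3P = (15, 14)
Match found at i = 3.

k = 3


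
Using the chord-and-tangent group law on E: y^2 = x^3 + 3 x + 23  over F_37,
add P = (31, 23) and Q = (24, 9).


P != Q, so use the chord formula.
s = (y2 - y1) / (x2 - x1) = (23) / (30) mod 37 = 2
x3 = s^2 - x1 - x2 mod 37 = 2^2 - 31 - 24 = 23
y3 = s (x1 - x3) - y1 mod 37 = 2 * (31 - 23) - 23 = 30

P + Q = (23, 30)


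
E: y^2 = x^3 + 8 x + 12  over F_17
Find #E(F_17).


For each x in F_17, count y with y^2 = x^3 + 8 x + 12 mod 17:
  x = 1: RHS = 4, y in [2, 15]  -> 2 point(s)
  x = 2: RHS = 2, y in [6, 11]  -> 2 point(s)
  x = 6: RHS = 4, y in [2, 15]  -> 2 point(s)
  x = 10: RHS = 4, y in [2, 15]  -> 2 point(s)
  x = 12: RHS = 0, y in [0]  -> 1 point(s)
  x = 13: RHS = 1, y in [1, 16]  -> 2 point(s)
Affine points: 11. Add the point at infinity: total = 12.

#E(F_17) = 12


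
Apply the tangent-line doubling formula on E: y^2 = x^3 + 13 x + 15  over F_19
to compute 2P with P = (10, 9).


Doubling: s = (3 x1^2 + a) / (2 y1)
s = (3*10^2 + 13) / (2*9) mod 19 = 10
x3 = s^2 - 2 x1 mod 19 = 10^2 - 2*10 = 4
y3 = s (x1 - x3) - y1 mod 19 = 10 * (10 - 4) - 9 = 13

2P = (4, 13)


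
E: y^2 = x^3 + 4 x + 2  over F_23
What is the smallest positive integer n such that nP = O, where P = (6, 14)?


Compute successive multiples of P until we hit O:
  1P = (6, 14)
  2P = (4, 17)
  3P = (21, 20)
  4P = (21, 3)
  5P = (4, 6)
  6P = (6, 9)
  7P = O

ord(P) = 7


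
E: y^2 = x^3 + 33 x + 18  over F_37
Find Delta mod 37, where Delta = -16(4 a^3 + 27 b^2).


4 a^3 + 27 b^2 = 4*33^3 + 27*18^2 = 143748 + 8748 = 152496
Delta = -16 * (152496) = -2439936
Delta mod 37 = 29

Delta = 29 (mod 37)


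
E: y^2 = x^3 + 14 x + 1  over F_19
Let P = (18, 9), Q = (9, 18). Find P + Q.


P != Q, so use the chord formula.
s = (y2 - y1) / (x2 - x1) = (9) / (10) mod 19 = 18
x3 = s^2 - x1 - x2 mod 19 = 18^2 - 18 - 9 = 12
y3 = s (x1 - x3) - y1 mod 19 = 18 * (18 - 12) - 9 = 4

P + Q = (12, 4)


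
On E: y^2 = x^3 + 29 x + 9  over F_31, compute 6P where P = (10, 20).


k = 6 = 110_2 (binary, LSB first: 011)
Double-and-add from P = (10, 20):
  bit 0 = 0: acc unchanged = O
  bit 1 = 1: acc = O + (30, 17) = (30, 17)
  bit 2 = 1: acc = (30, 17) + (9, 21) = (12, 15)

6P = (12, 15)


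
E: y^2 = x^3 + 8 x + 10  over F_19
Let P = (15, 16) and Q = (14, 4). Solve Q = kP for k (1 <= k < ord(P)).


Enumerate multiples of P until we hit Q = (14, 4):
  1P = (15, 16)
  2P = (17, 9)
  3P = (4, 12)
  4P = (5, 17)
  5P = (3, 17)
  6P = (8, 4)
  7P = (16, 4)
  8P = (18, 1)
  9P = (11, 2)
  10P = (10, 11)
  11P = (14, 4)
Match found at i = 11.

k = 11


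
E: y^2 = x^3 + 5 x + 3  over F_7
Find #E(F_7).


For each x in F_7, count y with y^2 = x^3 + 5 x + 3 mod 7:
  x = 1: RHS = 2, y in [3, 4]  -> 2 point(s)
  x = 2: RHS = 0, y in [0]  -> 1 point(s)
  x = 6: RHS = 4, y in [2, 5]  -> 2 point(s)
Affine points: 5. Add the point at infinity: total = 6.

#E(F_7) = 6


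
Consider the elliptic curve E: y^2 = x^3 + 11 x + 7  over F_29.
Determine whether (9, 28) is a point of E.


Check whether y^2 = x^3 + 11 x + 7 (mod 29) for (x, y) = (9, 28).
LHS: y^2 = 28^2 mod 29 = 1
RHS: x^3 + 11 x + 7 = 9^3 + 11*9 + 7 mod 29 = 23
LHS != RHS

No, not on the curve


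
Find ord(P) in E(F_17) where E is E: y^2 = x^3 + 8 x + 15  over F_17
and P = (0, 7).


Compute successive multiples of P until we hit O:
  1P = (0, 7)
  2P = (9, 0)
  3P = (0, 10)
  4P = O

ord(P) = 4


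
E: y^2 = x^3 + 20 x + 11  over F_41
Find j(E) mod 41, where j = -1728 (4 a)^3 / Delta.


Delta = -16(4 a^3 + 27 b^2) mod 41 = 11
-1728 * (4 a)^3 = -1728 * (4*20)^3 mod 41 = 7
j = 7 * 11^(-1) mod 41 = 23

j = 23 (mod 41)


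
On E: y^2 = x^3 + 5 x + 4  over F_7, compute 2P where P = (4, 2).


Doubling: s = (3 x1^2 + a) / (2 y1)
s = (3*4^2 + 5) / (2*2) mod 7 = 1
x3 = s^2 - 2 x1 mod 7 = 1^2 - 2*4 = 0
y3 = s (x1 - x3) - y1 mod 7 = 1 * (4 - 0) - 2 = 2

2P = (0, 2)


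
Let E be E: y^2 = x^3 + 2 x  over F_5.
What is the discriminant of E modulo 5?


4 a^3 + 27 b^2 = 4*2^3 + 27*0^2 = 32 + 0 = 32
Delta = -16 * (32) = -512
Delta mod 5 = 3

Delta = 3 (mod 5)


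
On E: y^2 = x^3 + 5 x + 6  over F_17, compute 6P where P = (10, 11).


k = 6 = 110_2 (binary, LSB first: 011)
Double-and-add from P = (10, 11):
  bit 0 = 0: acc unchanged = O
  bit 1 = 1: acc = O + (12, 3) = (12, 3)
  bit 2 = 1: acc = (12, 3) + (14, 10) = (16, 0)

6P = (16, 0)


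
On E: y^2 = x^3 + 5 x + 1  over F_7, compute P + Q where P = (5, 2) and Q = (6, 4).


P != Q, so use the chord formula.
s = (y2 - y1) / (x2 - x1) = (2) / (1) mod 7 = 2
x3 = s^2 - x1 - x2 mod 7 = 2^2 - 5 - 6 = 0
y3 = s (x1 - x3) - y1 mod 7 = 2 * (5 - 0) - 2 = 1

P + Q = (0, 1)


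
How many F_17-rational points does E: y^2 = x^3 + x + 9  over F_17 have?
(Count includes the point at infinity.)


For each x in F_17, count y with y^2 = x^3 + 1 x + 9 mod 17:
  x = 0: RHS = 9, y in [3, 14]  -> 2 point(s)
  x = 2: RHS = 2, y in [6, 11]  -> 2 point(s)
  x = 4: RHS = 9, y in [3, 14]  -> 2 point(s)
  x = 7: RHS = 2, y in [6, 11]  -> 2 point(s)
  x = 8: RHS = 2, y in [6, 11]  -> 2 point(s)
  x = 9: RHS = 16, y in [4, 13]  -> 2 point(s)
  x = 10: RHS = 16, y in [4, 13]  -> 2 point(s)
  x = 11: RHS = 8, y in [5, 12]  -> 2 point(s)
  x = 12: RHS = 15, y in [7, 10]  -> 2 point(s)
  x = 13: RHS = 9, y in [3, 14]  -> 2 point(s)
  x = 14: RHS = 13, y in [8, 9]  -> 2 point(s)
  x = 15: RHS = 16, y in [4, 13]  -> 2 point(s)
Affine points: 24. Add the point at infinity: total = 25.

#E(F_17) = 25


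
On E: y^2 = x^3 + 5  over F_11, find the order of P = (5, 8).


Compute successive multiples of P until we hit O:
  1P = (5, 8)
  2P = (6, 10)
  3P = (4, 5)
  4P = (0, 7)
  5P = (10, 2)
  6P = (8, 0)
  7P = (10, 9)
  8P = (0, 4)
  ... (continuing to 12P)
  12P = O

ord(P) = 12


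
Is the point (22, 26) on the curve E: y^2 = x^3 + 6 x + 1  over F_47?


Check whether y^2 = x^3 + 6 x + 1 (mod 47) for (x, y) = (22, 26).
LHS: y^2 = 26^2 mod 47 = 18
RHS: x^3 + 6 x + 1 = 22^3 + 6*22 + 1 mod 47 = 18
LHS = RHS

Yes, on the curve


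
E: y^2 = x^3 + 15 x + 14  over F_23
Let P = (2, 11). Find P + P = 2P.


Doubling: s = (3 x1^2 + a) / (2 y1)
s = (3*2^2 + 15) / (2*11) mod 23 = 19
x3 = s^2 - 2 x1 mod 23 = 19^2 - 2*2 = 12
y3 = s (x1 - x3) - y1 mod 23 = 19 * (2 - 12) - 11 = 6

2P = (12, 6)


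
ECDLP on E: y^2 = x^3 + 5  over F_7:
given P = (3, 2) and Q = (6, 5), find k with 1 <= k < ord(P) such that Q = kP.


Enumerate multiples of P until we hit Q = (6, 5):
  1P = (3, 2)
  2P = (5, 2)
  3P = (6, 5)
Match found at i = 3.

k = 3


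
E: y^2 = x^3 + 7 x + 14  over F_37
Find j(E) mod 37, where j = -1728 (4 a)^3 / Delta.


Delta = -16(4 a^3 + 27 b^2) mod 37 = 10
-1728 * (4 a)^3 = -1728 * (4*7)^3 mod 37 = 10
j = 10 * 10^(-1) mod 37 = 1

j = 1 (mod 37)


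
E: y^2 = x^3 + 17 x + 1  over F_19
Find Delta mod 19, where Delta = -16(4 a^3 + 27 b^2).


4 a^3 + 27 b^2 = 4*17^3 + 27*1^2 = 19652 + 27 = 19679
Delta = -16 * (19679) = -314864
Delta mod 19 = 4

Delta = 4 (mod 19)


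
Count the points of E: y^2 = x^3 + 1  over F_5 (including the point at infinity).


For each x in F_5, count y with y^2 = x^3 + 0 x + 1 mod 5:
  x = 0: RHS = 1, y in [1, 4]  -> 2 point(s)
  x = 2: RHS = 4, y in [2, 3]  -> 2 point(s)
  x = 4: RHS = 0, y in [0]  -> 1 point(s)
Affine points: 5. Add the point at infinity: total = 6.

#E(F_5) = 6


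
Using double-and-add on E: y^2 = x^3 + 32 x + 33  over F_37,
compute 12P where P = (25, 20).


k = 12 = 1100_2 (binary, LSB first: 0011)
Double-and-add from P = (25, 20):
  bit 0 = 0: acc unchanged = O
  bit 1 = 0: acc unchanged = O
  bit 2 = 1: acc = O + (33, 10) = (33, 10)
  bit 3 = 1: acc = (33, 10) + (24, 26) = (6, 16)

12P = (6, 16)


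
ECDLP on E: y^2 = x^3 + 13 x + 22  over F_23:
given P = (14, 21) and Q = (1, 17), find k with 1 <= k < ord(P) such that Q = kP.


Enumerate multiples of P until we hit Q = (1, 17):
  1P = (14, 21)
  2P = (20, 18)
  3P = (18, 4)
  4P = (22, 13)
  5P = (11, 22)
  6P = (16, 18)
  7P = (1, 17)
Match found at i = 7.

k = 7


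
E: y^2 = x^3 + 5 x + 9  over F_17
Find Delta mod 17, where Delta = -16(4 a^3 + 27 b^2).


4 a^3 + 27 b^2 = 4*5^3 + 27*9^2 = 500 + 2187 = 2687
Delta = -16 * (2687) = -42992
Delta mod 17 = 1

Delta = 1 (mod 17)


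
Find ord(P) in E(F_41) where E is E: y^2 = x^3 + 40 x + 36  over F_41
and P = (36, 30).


Compute successive multiples of P until we hit O:
  1P = (36, 30)
  2P = (2, 1)
  3P = (21, 25)
  4P = (16, 4)
  5P = (28, 5)
  6P = (22, 24)
  7P = (20, 12)
  8P = (1, 35)
  ... (continuing to 32P)
  32P = O

ord(P) = 32


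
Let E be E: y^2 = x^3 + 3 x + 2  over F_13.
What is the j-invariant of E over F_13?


Delta = -16(4 a^3 + 27 b^2) mod 13 = 2
-1728 * (4 a)^3 = -1728 * (4*3)^3 mod 13 = 12
j = 12 * 2^(-1) mod 13 = 6

j = 6 (mod 13)


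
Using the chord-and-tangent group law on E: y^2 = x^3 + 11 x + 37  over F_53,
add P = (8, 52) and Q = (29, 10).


P != Q, so use the chord formula.
s = (y2 - y1) / (x2 - x1) = (11) / (21) mod 53 = 51
x3 = s^2 - x1 - x2 mod 53 = 51^2 - 8 - 29 = 20
y3 = s (x1 - x3) - y1 mod 53 = 51 * (8 - 20) - 52 = 25

P + Q = (20, 25)


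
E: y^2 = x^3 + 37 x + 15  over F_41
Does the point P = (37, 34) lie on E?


Check whether y^2 = x^3 + 37 x + 15 (mod 41) for (x, y) = (37, 34).
LHS: y^2 = 34^2 mod 41 = 8
RHS: x^3 + 37 x + 15 = 37^3 + 37*37 + 15 mod 41 = 8
LHS = RHS

Yes, on the curve


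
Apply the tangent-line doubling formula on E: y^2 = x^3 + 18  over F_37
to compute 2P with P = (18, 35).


Doubling: s = (3 x1^2 + a) / (2 y1)
s = (3*18^2 + 0) / (2*35) mod 37 = 16
x3 = s^2 - 2 x1 mod 37 = 16^2 - 2*18 = 35
y3 = s (x1 - x3) - y1 mod 37 = 16 * (18 - 35) - 35 = 26

2P = (35, 26)


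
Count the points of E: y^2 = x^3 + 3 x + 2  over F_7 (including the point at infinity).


For each x in F_7, count y with y^2 = x^3 + 3 x + 2 mod 7:
  x = 0: RHS = 2, y in [3, 4]  -> 2 point(s)
  x = 2: RHS = 2, y in [3, 4]  -> 2 point(s)
  x = 4: RHS = 1, y in [1, 6]  -> 2 point(s)
  x = 5: RHS = 2, y in [3, 4]  -> 2 point(s)
Affine points: 8. Add the point at infinity: total = 9.

#E(F_7) = 9


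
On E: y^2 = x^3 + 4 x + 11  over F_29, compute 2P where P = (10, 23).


Doubling: s = (3 x1^2 + a) / (2 y1)
s = (3*10^2 + 4) / (2*23) mod 29 = 23
x3 = s^2 - 2 x1 mod 29 = 23^2 - 2*10 = 16
y3 = s (x1 - x3) - y1 mod 29 = 23 * (10 - 16) - 23 = 13

2P = (16, 13)


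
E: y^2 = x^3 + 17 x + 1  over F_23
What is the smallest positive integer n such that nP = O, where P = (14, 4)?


Compute successive multiples of P until we hit O:
  1P = (14, 4)
  2P = (22, 12)
  3P = (11, 22)
  4P = (11, 1)
  5P = (22, 11)
  6P = (14, 19)
  7P = O

ord(P) = 7


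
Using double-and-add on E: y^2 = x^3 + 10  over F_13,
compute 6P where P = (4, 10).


k = 6 = 110_2 (binary, LSB first: 011)
Double-and-add from P = (4, 10):
  bit 0 = 0: acc unchanged = O
  bit 1 = 1: acc = O + (4, 3) = (4, 3)
  bit 2 = 1: acc = (4, 3) + (4, 10) = O

6P = O


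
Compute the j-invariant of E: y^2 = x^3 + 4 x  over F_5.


Delta = -16(4 a^3 + 27 b^2) mod 5 = 4
-1728 * (4 a)^3 = -1728 * (4*4)^3 mod 5 = 2
j = 2 * 4^(-1) mod 5 = 3

j = 3 (mod 5)


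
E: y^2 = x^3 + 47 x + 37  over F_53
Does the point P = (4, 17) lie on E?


Check whether y^2 = x^3 + 47 x + 37 (mod 53) for (x, y) = (4, 17).
LHS: y^2 = 17^2 mod 53 = 24
RHS: x^3 + 47 x + 37 = 4^3 + 47*4 + 37 mod 53 = 24
LHS = RHS

Yes, on the curve


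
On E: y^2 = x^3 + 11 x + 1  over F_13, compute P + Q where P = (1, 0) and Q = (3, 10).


P != Q, so use the chord formula.
s = (y2 - y1) / (x2 - x1) = (10) / (2) mod 13 = 5
x3 = s^2 - x1 - x2 mod 13 = 5^2 - 1 - 3 = 8
y3 = s (x1 - x3) - y1 mod 13 = 5 * (1 - 8) - 0 = 4

P + Q = (8, 4)


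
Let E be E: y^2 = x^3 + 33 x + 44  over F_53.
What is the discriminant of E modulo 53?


4 a^3 + 27 b^2 = 4*33^3 + 27*44^2 = 143748 + 52272 = 196020
Delta = -16 * (196020) = -3136320
Delta mod 53 = 8

Delta = 8 (mod 53)


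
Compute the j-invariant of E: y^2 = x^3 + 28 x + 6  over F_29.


Delta = -16(4 a^3 + 27 b^2) mod 29 = 27
-1728 * (4 a)^3 = -1728 * (4*28)^3 mod 29 = 15
j = 15 * 27^(-1) mod 29 = 7

j = 7 (mod 29)


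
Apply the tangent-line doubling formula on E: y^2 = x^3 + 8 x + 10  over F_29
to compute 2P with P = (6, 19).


Doubling: s = (3 x1^2 + a) / (2 y1)
s = (3*6^2 + 8) / (2*19) mod 29 = 0
x3 = s^2 - 2 x1 mod 29 = 0^2 - 2*6 = 17
y3 = s (x1 - x3) - y1 mod 29 = 0 * (6 - 17) - 19 = 10

2P = (17, 10)


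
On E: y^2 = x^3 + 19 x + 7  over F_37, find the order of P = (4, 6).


Compute successive multiples of P until we hit O:
  1P = (4, 6)
  2P = (26, 13)
  3P = (11, 17)
  4P = (29, 34)
  5P = (30, 30)
  6P = (31, 26)
  7P = (6, 35)
  8P = (6, 2)
  ... (continuing to 15P)
  15P = O

ord(P) = 15


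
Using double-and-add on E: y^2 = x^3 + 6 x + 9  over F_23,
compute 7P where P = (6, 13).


k = 7 = 111_2 (binary, LSB first: 111)
Double-and-add from P = (6, 13):
  bit 0 = 1: acc = O + (6, 13) = (6, 13)
  bit 1 = 1: acc = (6, 13) + (6, 10) = O
  bit 2 = 1: acc = O + (6, 13) = (6, 13)

7P = (6, 13)


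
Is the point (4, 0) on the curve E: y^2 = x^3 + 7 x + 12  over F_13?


Check whether y^2 = x^3 + 7 x + 12 (mod 13) for (x, y) = (4, 0).
LHS: y^2 = 0^2 mod 13 = 0
RHS: x^3 + 7 x + 12 = 4^3 + 7*4 + 12 mod 13 = 0
LHS = RHS

Yes, on the curve


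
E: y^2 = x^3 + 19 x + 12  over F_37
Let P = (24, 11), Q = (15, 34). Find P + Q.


P != Q, so use the chord formula.
s = (y2 - y1) / (x2 - x1) = (23) / (28) mod 37 = 18
x3 = s^2 - x1 - x2 mod 37 = 18^2 - 24 - 15 = 26
y3 = s (x1 - x3) - y1 mod 37 = 18 * (24 - 26) - 11 = 27

P + Q = (26, 27)


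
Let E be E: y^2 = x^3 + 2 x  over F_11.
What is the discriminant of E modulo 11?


4 a^3 + 27 b^2 = 4*2^3 + 27*0^2 = 32 + 0 = 32
Delta = -16 * (32) = -512
Delta mod 11 = 5

Delta = 5 (mod 11)


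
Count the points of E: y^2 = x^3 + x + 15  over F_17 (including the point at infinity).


For each x in F_17, count y with y^2 = x^3 + 1 x + 15 mod 17:
  x = 0: RHS = 15, y in [7, 10]  -> 2 point(s)
  x = 1: RHS = 0, y in [0]  -> 1 point(s)
  x = 2: RHS = 8, y in [5, 12]  -> 2 point(s)
  x = 4: RHS = 15, y in [7, 10]  -> 2 point(s)
  x = 5: RHS = 9, y in [3, 14]  -> 2 point(s)
  x = 6: RHS = 16, y in [4, 13]  -> 2 point(s)
  x = 7: RHS = 8, y in [5, 12]  -> 2 point(s)
  x = 8: RHS = 8, y in [5, 12]  -> 2 point(s)
  x = 12: RHS = 4, y in [2, 15]  -> 2 point(s)
  x = 13: RHS = 15, y in [7, 10]  -> 2 point(s)
  x = 14: RHS = 2, y in [6, 11]  -> 2 point(s)
  x = 16: RHS = 13, y in [8, 9]  -> 2 point(s)
Affine points: 23. Add the point at infinity: total = 24.

#E(F_17) = 24


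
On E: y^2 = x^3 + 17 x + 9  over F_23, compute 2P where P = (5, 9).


Doubling: s = (3 x1^2 + a) / (2 y1)
s = (3*5^2 + 17) / (2*9) mod 23 = 0
x3 = s^2 - 2 x1 mod 23 = 0^2 - 2*5 = 13
y3 = s (x1 - x3) - y1 mod 23 = 0 * (5 - 13) - 9 = 14

2P = (13, 14)


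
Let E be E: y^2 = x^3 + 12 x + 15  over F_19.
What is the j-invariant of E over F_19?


Delta = -16(4 a^3 + 27 b^2) mod 19 = 11
-1728 * (4 a)^3 = -1728 * (4*12)^3 mod 19 = 12
j = 12 * 11^(-1) mod 19 = 8

j = 8 (mod 19)


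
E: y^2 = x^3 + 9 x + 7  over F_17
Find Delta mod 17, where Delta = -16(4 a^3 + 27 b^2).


4 a^3 + 27 b^2 = 4*9^3 + 27*7^2 = 2916 + 1323 = 4239
Delta = -16 * (4239) = -67824
Delta mod 17 = 6

Delta = 6 (mod 17)


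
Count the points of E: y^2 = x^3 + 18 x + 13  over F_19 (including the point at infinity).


For each x in F_19, count y with y^2 = x^3 + 18 x + 13 mod 19:
  x = 2: RHS = 0, y in [0]  -> 1 point(s)
  x = 4: RHS = 16, y in [4, 15]  -> 2 point(s)
  x = 5: RHS = 0, y in [0]  -> 1 point(s)
  x = 7: RHS = 7, y in [8, 11]  -> 2 point(s)
  x = 8: RHS = 4, y in [2, 17]  -> 2 point(s)
  x = 9: RHS = 11, y in [7, 12]  -> 2 point(s)
  x = 12: RHS = 0, y in [0]  -> 1 point(s)
  x = 14: RHS = 7, y in [8, 11]  -> 2 point(s)
  x = 17: RHS = 7, y in [8, 11]  -> 2 point(s)
Affine points: 15. Add the point at infinity: total = 16.

#E(F_19) = 16


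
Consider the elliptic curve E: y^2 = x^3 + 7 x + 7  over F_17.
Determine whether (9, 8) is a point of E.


Check whether y^2 = x^3 + 7 x + 7 (mod 17) for (x, y) = (9, 8).
LHS: y^2 = 8^2 mod 17 = 13
RHS: x^3 + 7 x + 7 = 9^3 + 7*9 + 7 mod 17 = 0
LHS != RHS

No, not on the curve


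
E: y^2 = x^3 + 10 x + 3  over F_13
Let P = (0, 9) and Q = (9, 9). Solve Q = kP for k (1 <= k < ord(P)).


Enumerate multiples of P until we hit Q = (9, 9):
  1P = (0, 9)
  2P = (4, 9)
  3P = (9, 4)
  4P = (8, 7)
  5P = (1, 1)
  6P = (11, 1)
  7P = (5, 10)
  8P = (7, 0)
  9P = (5, 3)
  10P = (11, 12)
  11P = (1, 12)
  12P = (8, 6)
  13P = (9, 9)
Match found at i = 13.

k = 13


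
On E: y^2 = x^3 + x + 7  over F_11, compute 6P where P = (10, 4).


k = 6 = 110_2 (binary, LSB first: 011)
Double-and-add from P = (10, 4):
  bit 0 = 0: acc unchanged = O
  bit 1 = 1: acc = O + (5, 4) = (5, 4)
  bit 2 = 1: acc = (5, 4) + (6, 3) = (1, 3)

6P = (1, 3)


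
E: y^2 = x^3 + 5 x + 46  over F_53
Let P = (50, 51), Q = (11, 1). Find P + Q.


P != Q, so use the chord formula.
s = (y2 - y1) / (x2 - x1) = (3) / (14) mod 53 = 4
x3 = s^2 - x1 - x2 mod 53 = 4^2 - 50 - 11 = 8
y3 = s (x1 - x3) - y1 mod 53 = 4 * (50 - 8) - 51 = 11

P + Q = (8, 11)


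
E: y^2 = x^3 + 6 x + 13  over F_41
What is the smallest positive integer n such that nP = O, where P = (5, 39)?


Compute successive multiples of P until we hit O:
  1P = (5, 39)
  2P = (8, 32)
  3P = (38, 38)
  4P = (23, 10)
  5P = (18, 7)
  6P = (26, 19)
  7P = (11, 37)
  8P = (16, 33)
  ... (continuing to 34P)
  34P = O

ord(P) = 34


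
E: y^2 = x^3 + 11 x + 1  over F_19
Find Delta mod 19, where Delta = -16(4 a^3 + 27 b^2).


4 a^3 + 27 b^2 = 4*11^3 + 27*1^2 = 5324 + 27 = 5351
Delta = -16 * (5351) = -85616
Delta mod 19 = 17

Delta = 17 (mod 19)


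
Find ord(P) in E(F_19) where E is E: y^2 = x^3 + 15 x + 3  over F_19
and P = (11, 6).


Compute successive multiples of P until we hit O:
  1P = (11, 6)
  2P = (6, 9)
  3P = (13, 18)
  4P = (12, 7)
  5P = (16, 8)
  6P = (18, 14)
  7P = (1, 0)
  8P = (18, 5)
  ... (continuing to 14P)
  14P = O

ord(P) = 14


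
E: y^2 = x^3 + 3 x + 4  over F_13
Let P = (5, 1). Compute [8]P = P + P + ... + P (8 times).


k = 8 = 1000_2 (binary, LSB first: 0001)
Double-and-add from P = (5, 1):
  bit 0 = 0: acc unchanged = O
  bit 1 = 0: acc unchanged = O
  bit 2 = 0: acc unchanged = O
  bit 3 = 1: acc = O + (0, 2) = (0, 2)

8P = (0, 2)


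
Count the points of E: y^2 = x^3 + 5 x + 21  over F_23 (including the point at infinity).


For each x in F_23, count y with y^2 = x^3 + 5 x + 21 mod 23:
  x = 1: RHS = 4, y in [2, 21]  -> 2 point(s)
  x = 2: RHS = 16, y in [4, 19]  -> 2 point(s)
  x = 4: RHS = 13, y in [6, 17]  -> 2 point(s)
  x = 7: RHS = 8, y in [10, 13]  -> 2 point(s)
  x = 9: RHS = 13, y in [6, 17]  -> 2 point(s)
  x = 10: RHS = 13, y in [6, 17]  -> 2 point(s)
  x = 11: RHS = 4, y in [2, 21]  -> 2 point(s)
  x = 13: RHS = 6, y in [11, 12]  -> 2 point(s)
  x = 14: RHS = 6, y in [11, 12]  -> 2 point(s)
  x = 18: RHS = 9, y in [3, 20]  -> 2 point(s)
  x = 19: RHS = 6, y in [11, 12]  -> 2 point(s)
  x = 20: RHS = 2, y in [5, 18]  -> 2 point(s)
  x = 21: RHS = 3, y in [7, 16]  -> 2 point(s)
Affine points: 26. Add the point at infinity: total = 27.

#E(F_23) = 27


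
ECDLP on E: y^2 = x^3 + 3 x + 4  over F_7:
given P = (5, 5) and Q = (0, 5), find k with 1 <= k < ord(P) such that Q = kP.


Enumerate multiples of P until we hit Q = (0, 5):
  1P = (5, 5)
  2P = (1, 1)
  3P = (2, 5)
  4P = (0, 2)
  5P = (6, 0)
  6P = (0, 5)
Match found at i = 6.

k = 6


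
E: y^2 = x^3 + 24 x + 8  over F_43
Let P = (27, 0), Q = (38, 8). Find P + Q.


P != Q, so use the chord formula.
s = (y2 - y1) / (x2 - x1) = (8) / (11) mod 43 = 32
x3 = s^2 - x1 - x2 mod 43 = 32^2 - 27 - 38 = 13
y3 = s (x1 - x3) - y1 mod 43 = 32 * (27 - 13) - 0 = 18

P + Q = (13, 18)


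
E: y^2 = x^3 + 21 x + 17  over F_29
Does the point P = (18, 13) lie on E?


Check whether y^2 = x^3 + 21 x + 17 (mod 29) for (x, y) = (18, 13).
LHS: y^2 = 13^2 mod 29 = 24
RHS: x^3 + 21 x + 17 = 18^3 + 21*18 + 17 mod 29 = 21
LHS != RHS

No, not on the curve


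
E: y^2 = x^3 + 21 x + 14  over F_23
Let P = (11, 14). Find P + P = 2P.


Doubling: s = (3 x1^2 + a) / (2 y1)
s = (3*11^2 + 21) / (2*14) mod 23 = 17
x3 = s^2 - 2 x1 mod 23 = 17^2 - 2*11 = 14
y3 = s (x1 - x3) - y1 mod 23 = 17 * (11 - 14) - 14 = 4

2P = (14, 4)


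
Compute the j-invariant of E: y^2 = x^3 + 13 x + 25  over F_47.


Delta = -16(4 a^3 + 27 b^2) mod 47 = 31
-1728 * (4 a)^3 = -1728 * (4*13)^3 mod 47 = 12
j = 12 * 31^(-1) mod 47 = 11

j = 11 (mod 47)


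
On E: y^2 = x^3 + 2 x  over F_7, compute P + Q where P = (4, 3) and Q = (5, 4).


P != Q, so use the chord formula.
s = (y2 - y1) / (x2 - x1) = (1) / (1) mod 7 = 1
x3 = s^2 - x1 - x2 mod 7 = 1^2 - 4 - 5 = 6
y3 = s (x1 - x3) - y1 mod 7 = 1 * (4 - 6) - 3 = 2

P + Q = (6, 2)


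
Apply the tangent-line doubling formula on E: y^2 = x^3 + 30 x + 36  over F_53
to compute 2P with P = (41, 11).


Doubling: s = (3 x1^2 + a) / (2 y1)
s = (3*41^2 + 30) / (2*11) mod 53 = 21
x3 = s^2 - 2 x1 mod 53 = 21^2 - 2*41 = 41
y3 = s (x1 - x3) - y1 mod 53 = 21 * (41 - 41) - 11 = 42

2P = (41, 42)


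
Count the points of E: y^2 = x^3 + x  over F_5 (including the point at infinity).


For each x in F_5, count y with y^2 = x^3 + 1 x + 0 mod 5:
  x = 0: RHS = 0, y in [0]  -> 1 point(s)
  x = 2: RHS = 0, y in [0]  -> 1 point(s)
  x = 3: RHS = 0, y in [0]  -> 1 point(s)
Affine points: 3. Add the point at infinity: total = 4.

#E(F_5) = 4


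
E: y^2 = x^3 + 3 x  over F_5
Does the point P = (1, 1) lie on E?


Check whether y^2 = x^3 + 3 x + 0 (mod 5) for (x, y) = (1, 1).
LHS: y^2 = 1^2 mod 5 = 1
RHS: x^3 + 3 x + 0 = 1^3 + 3*1 + 0 mod 5 = 4
LHS != RHS

No, not on the curve


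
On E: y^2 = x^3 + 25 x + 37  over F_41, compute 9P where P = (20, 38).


k = 9 = 1001_2 (binary, LSB first: 1001)
Double-and-add from P = (20, 38):
  bit 0 = 1: acc = O + (20, 38) = (20, 38)
  bit 1 = 0: acc unchanged = (20, 38)
  bit 2 = 0: acc unchanged = (20, 38)
  bit 3 = 1: acc = (20, 38) + (25, 16) = (17, 39)

9P = (17, 39)


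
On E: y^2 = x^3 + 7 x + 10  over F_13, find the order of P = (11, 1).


Compute successive multiples of P until we hit O:
  1P = (11, 1)
  2P = (0, 6)
  3P = (5, 1)
  4P = (10, 12)
  5P = (9, 3)
  6P = (7, 8)
  7P = (7, 5)
  8P = (9, 10)
  ... (continuing to 13P)
  13P = O

ord(P) = 13


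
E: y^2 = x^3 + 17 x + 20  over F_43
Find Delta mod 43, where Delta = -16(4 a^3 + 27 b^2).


4 a^3 + 27 b^2 = 4*17^3 + 27*20^2 = 19652 + 10800 = 30452
Delta = -16 * (30452) = -487232
Delta mod 43 = 1

Delta = 1 (mod 43)


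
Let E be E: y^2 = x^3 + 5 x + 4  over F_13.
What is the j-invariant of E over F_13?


Delta = -16(4 a^3 + 27 b^2) mod 13 = 12
-1728 * (4 a)^3 = -1728 * (4*5)^3 mod 13 = 5
j = 5 * 12^(-1) mod 13 = 8

j = 8 (mod 13)


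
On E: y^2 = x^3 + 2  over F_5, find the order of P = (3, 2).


Compute successive multiples of P until we hit O:
  1P = (3, 2)
  2P = (3, 3)
  3P = O

ord(P) = 3


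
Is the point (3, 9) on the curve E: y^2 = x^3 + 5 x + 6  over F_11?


Check whether y^2 = x^3 + 5 x + 6 (mod 11) for (x, y) = (3, 9).
LHS: y^2 = 9^2 mod 11 = 4
RHS: x^3 + 5 x + 6 = 3^3 + 5*3 + 6 mod 11 = 4
LHS = RHS

Yes, on the curve


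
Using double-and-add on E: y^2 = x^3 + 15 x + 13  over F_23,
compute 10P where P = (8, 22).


k = 10 = 1010_2 (binary, LSB first: 0101)
Double-and-add from P = (8, 22):
  bit 0 = 0: acc unchanged = O
  bit 1 = 1: acc = O + (7, 1) = (7, 1)
  bit 2 = 0: acc unchanged = (7, 1)
  bit 3 = 1: acc = (7, 1) + (16, 5) = (9, 16)

10P = (9, 16)


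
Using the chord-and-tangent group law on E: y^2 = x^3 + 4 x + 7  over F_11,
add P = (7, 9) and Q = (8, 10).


P != Q, so use the chord formula.
s = (y2 - y1) / (x2 - x1) = (1) / (1) mod 11 = 1
x3 = s^2 - x1 - x2 mod 11 = 1^2 - 7 - 8 = 8
y3 = s (x1 - x3) - y1 mod 11 = 1 * (7 - 8) - 9 = 1

P + Q = (8, 1)


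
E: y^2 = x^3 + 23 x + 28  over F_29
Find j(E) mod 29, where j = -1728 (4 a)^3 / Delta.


Delta = -16(4 a^3 + 27 b^2) mod 29 = 23
-1728 * (4 a)^3 = -1728 * (4*23)^3 mod 29 = 21
j = 21 * 23^(-1) mod 29 = 11

j = 11 (mod 29)


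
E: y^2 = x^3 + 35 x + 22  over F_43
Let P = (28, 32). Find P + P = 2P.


Doubling: s = (3 x1^2 + a) / (2 y1)
s = (3*28^2 + 35) / (2*32) mod 43 = 42
x3 = s^2 - 2 x1 mod 43 = 42^2 - 2*28 = 31
y3 = s (x1 - x3) - y1 mod 43 = 42 * (28 - 31) - 32 = 14

2P = (31, 14)


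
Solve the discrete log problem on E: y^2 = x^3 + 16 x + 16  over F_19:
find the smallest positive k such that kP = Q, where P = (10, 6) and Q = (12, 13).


Enumerate multiples of P until we hit Q = (12, 13):
  1P = (10, 6)
  2P = (0, 4)
  3P = (6, 10)
  4P = (4, 7)
  5P = (14, 1)
  6P = (12, 6)
  7P = (16, 13)
  8P = (16, 6)
  9P = (12, 13)
Match found at i = 9.

k = 9


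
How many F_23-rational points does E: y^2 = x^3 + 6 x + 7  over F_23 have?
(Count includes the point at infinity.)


For each x in F_23, count y with y^2 = x^3 + 6 x + 7 mod 23:
  x = 2: RHS = 4, y in [2, 21]  -> 2 point(s)
  x = 3: RHS = 6, y in [11, 12]  -> 2 point(s)
  x = 4: RHS = 3, y in [7, 16]  -> 2 point(s)
  x = 5: RHS = 1, y in [1, 22]  -> 2 point(s)
  x = 6: RHS = 6, y in [11, 12]  -> 2 point(s)
  x = 7: RHS = 1, y in [1, 22]  -> 2 point(s)
  x = 9: RHS = 8, y in [10, 13]  -> 2 point(s)
  x = 10: RHS = 9, y in [3, 20]  -> 2 point(s)
  x = 11: RHS = 1, y in [1, 22]  -> 2 point(s)
  x = 12: RHS = 13, y in [6, 17]  -> 2 point(s)
  x = 14: RHS = 6, y in [11, 12]  -> 2 point(s)
  x = 16: RHS = 13, y in [6, 17]  -> 2 point(s)
  x = 17: RHS = 8, y in [10, 13]  -> 2 point(s)
  x = 18: RHS = 13, y in [6, 17]  -> 2 point(s)
  x = 20: RHS = 8, y in [10, 13]  -> 2 point(s)
  x = 22: RHS = 0, y in [0]  -> 1 point(s)
Affine points: 31. Add the point at infinity: total = 32.

#E(F_23) = 32


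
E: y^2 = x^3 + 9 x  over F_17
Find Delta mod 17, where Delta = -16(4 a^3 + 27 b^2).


4 a^3 + 27 b^2 = 4*9^3 + 27*0^2 = 2916 + 0 = 2916
Delta = -16 * (2916) = -46656
Delta mod 17 = 9

Delta = 9 (mod 17)


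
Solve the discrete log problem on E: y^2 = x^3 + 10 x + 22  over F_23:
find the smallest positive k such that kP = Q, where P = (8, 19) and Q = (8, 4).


Enumerate multiples of P until we hit Q = (8, 4):
  1P = (8, 19)
  2P = (2, 2)
  3P = (14, 10)
  4P = (9, 17)
  5P = (10, 8)
  6P = (18, 13)
  7P = (13, 7)
  8P = (5, 6)
  9P = (16, 0)
  10P = (5, 17)
  11P = (13, 16)
  12P = (18, 10)
  13P = (10, 15)
  14P = (9, 6)
  15P = (14, 13)
  16P = (2, 21)
  17P = (8, 4)
Match found at i = 17.

k = 17


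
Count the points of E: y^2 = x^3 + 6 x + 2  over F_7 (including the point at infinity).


For each x in F_7, count y with y^2 = x^3 + 6 x + 2 mod 7:
  x = 0: RHS = 2, y in [3, 4]  -> 2 point(s)
  x = 1: RHS = 2, y in [3, 4]  -> 2 point(s)
  x = 2: RHS = 1, y in [1, 6]  -> 2 point(s)
  x = 6: RHS = 2, y in [3, 4]  -> 2 point(s)
Affine points: 8. Add the point at infinity: total = 9.

#E(F_7) = 9


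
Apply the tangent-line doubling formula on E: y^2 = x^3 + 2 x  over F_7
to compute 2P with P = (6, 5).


Doubling: s = (3 x1^2 + a) / (2 y1)
s = (3*6^2 + 2) / (2*5) mod 7 = 4
x3 = s^2 - 2 x1 mod 7 = 4^2 - 2*6 = 4
y3 = s (x1 - x3) - y1 mod 7 = 4 * (6 - 4) - 5 = 3

2P = (4, 3)


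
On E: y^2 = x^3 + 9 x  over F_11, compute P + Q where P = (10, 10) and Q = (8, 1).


P != Q, so use the chord formula.
s = (y2 - y1) / (x2 - x1) = (2) / (9) mod 11 = 10
x3 = s^2 - x1 - x2 mod 11 = 10^2 - 10 - 8 = 5
y3 = s (x1 - x3) - y1 mod 11 = 10 * (10 - 5) - 10 = 7

P + Q = (5, 7)


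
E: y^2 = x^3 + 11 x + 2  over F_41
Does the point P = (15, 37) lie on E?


Check whether y^2 = x^3 + 11 x + 2 (mod 41) for (x, y) = (15, 37).
LHS: y^2 = 37^2 mod 41 = 16
RHS: x^3 + 11 x + 2 = 15^3 + 11*15 + 2 mod 41 = 16
LHS = RHS

Yes, on the curve


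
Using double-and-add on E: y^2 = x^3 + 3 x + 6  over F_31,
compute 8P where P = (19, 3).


k = 8 = 1000_2 (binary, LSB first: 0001)
Double-and-add from P = (19, 3):
  bit 0 = 0: acc unchanged = O
  bit 1 = 0: acc unchanged = O
  bit 2 = 0: acc unchanged = O
  bit 3 = 1: acc = O + (28, 1) = (28, 1)

8P = (28, 1)


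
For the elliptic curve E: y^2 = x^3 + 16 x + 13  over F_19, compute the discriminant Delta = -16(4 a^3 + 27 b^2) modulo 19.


4 a^3 + 27 b^2 = 4*16^3 + 27*13^2 = 16384 + 4563 = 20947
Delta = -16 * (20947) = -335152
Delta mod 19 = 8

Delta = 8 (mod 19)


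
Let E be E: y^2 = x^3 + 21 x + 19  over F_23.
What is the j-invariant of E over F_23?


Delta = -16(4 a^3 + 27 b^2) mod 23 = 17
-1728 * (4 a)^3 = -1728 * (4*21)^3 mod 23 = 18
j = 18 * 17^(-1) mod 23 = 20

j = 20 (mod 23)


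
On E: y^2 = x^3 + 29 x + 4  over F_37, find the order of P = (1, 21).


Compute successive multiples of P until we hit O:
  1P = (1, 21)
  2P = (36, 14)
  3P = (3, 9)
  4P = (32, 17)
  5P = (25, 0)
  6P = (32, 20)
  7P = (3, 28)
  8P = (36, 23)
  ... (continuing to 10P)
  10P = O

ord(P) = 10


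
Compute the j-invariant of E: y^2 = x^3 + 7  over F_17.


Delta = -16(4 a^3 + 27 b^2) mod 17 = 14
-1728 * (4 a)^3 = -1728 * (4*0)^3 mod 17 = 0
j = 0 * 14^(-1) mod 17 = 0

j = 0 (mod 17)


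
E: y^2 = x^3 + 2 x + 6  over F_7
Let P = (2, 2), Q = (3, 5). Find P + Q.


P != Q, so use the chord formula.
s = (y2 - y1) / (x2 - x1) = (3) / (1) mod 7 = 3
x3 = s^2 - x1 - x2 mod 7 = 3^2 - 2 - 3 = 4
y3 = s (x1 - x3) - y1 mod 7 = 3 * (2 - 4) - 2 = 6

P + Q = (4, 6)


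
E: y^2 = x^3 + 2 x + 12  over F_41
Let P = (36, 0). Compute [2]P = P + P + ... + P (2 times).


k = 2 = 10_2 (binary, LSB first: 01)
Double-and-add from P = (36, 0):
  bit 0 = 0: acc unchanged = O
  bit 1 = 1: acc = O + O = O

2P = O


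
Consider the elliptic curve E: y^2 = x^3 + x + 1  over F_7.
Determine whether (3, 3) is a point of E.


Check whether y^2 = x^3 + 1 x + 1 (mod 7) for (x, y) = (3, 3).
LHS: y^2 = 3^2 mod 7 = 2
RHS: x^3 + 1 x + 1 = 3^3 + 1*3 + 1 mod 7 = 3
LHS != RHS

No, not on the curve


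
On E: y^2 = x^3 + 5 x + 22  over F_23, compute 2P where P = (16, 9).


Doubling: s = (3 x1^2 + a) / (2 y1)
s = (3*16^2 + 5) / (2*9) mod 23 = 11
x3 = s^2 - 2 x1 mod 23 = 11^2 - 2*16 = 20
y3 = s (x1 - x3) - y1 mod 23 = 11 * (16 - 20) - 9 = 16

2P = (20, 16)


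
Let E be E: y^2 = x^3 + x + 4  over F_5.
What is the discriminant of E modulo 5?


4 a^3 + 27 b^2 = 4*1^3 + 27*4^2 = 4 + 432 = 436
Delta = -16 * (436) = -6976
Delta mod 5 = 4

Delta = 4 (mod 5)


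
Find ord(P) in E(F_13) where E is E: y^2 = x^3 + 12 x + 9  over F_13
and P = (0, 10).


Compute successive multiples of P until we hit O:
  1P = (0, 10)
  2P = (4, 11)
  3P = (5, 5)
  4P = (9, 12)
  5P = (1, 10)
  6P = (12, 3)
  7P = (11, 4)
  8P = (11, 9)
  ... (continuing to 15P)
  15P = O

ord(P) = 15


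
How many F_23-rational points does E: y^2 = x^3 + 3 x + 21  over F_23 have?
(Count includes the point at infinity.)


For each x in F_23, count y with y^2 = x^3 + 3 x + 21 mod 23:
  x = 1: RHS = 2, y in [5, 18]  -> 2 point(s)
  x = 2: RHS = 12, y in [9, 14]  -> 2 point(s)
  x = 5: RHS = 0, y in [0]  -> 1 point(s)
  x = 6: RHS = 2, y in [5, 18]  -> 2 point(s)
  x = 9: RHS = 18, y in [8, 15]  -> 2 point(s)
  x = 10: RHS = 16, y in [4, 19]  -> 2 point(s)
  x = 13: RHS = 3, y in [7, 16]  -> 2 point(s)
  x = 14: RHS = 1, y in [1, 22]  -> 2 point(s)
  x = 16: RHS = 2, y in [5, 18]  -> 2 point(s)
  x = 20: RHS = 8, y in [10, 13]  -> 2 point(s)
Affine points: 19. Add the point at infinity: total = 20.

#E(F_23) = 20


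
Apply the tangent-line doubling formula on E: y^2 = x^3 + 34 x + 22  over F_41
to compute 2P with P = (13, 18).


Doubling: s = (3 x1^2 + a) / (2 y1)
s = (3*13^2 + 34) / (2*18) mod 41 = 23
x3 = s^2 - 2 x1 mod 41 = 23^2 - 2*13 = 11
y3 = s (x1 - x3) - y1 mod 41 = 23 * (13 - 11) - 18 = 28

2P = (11, 28)


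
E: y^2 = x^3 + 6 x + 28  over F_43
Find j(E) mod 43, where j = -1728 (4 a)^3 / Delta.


Delta = -16(4 a^3 + 27 b^2) mod 43 = 2
-1728 * (4 a)^3 = -1728 * (4*6)^3 mod 43 = 4
j = 4 * 2^(-1) mod 43 = 2

j = 2 (mod 43)


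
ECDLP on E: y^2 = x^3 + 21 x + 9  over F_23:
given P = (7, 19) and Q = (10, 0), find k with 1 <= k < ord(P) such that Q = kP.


Enumerate multiples of P until we hit Q = (10, 0):
  1P = (7, 19)
  2P = (13, 15)
  3P = (6, 11)
  4P = (5, 20)
  5P = (17, 9)
  6P = (0, 20)
  7P = (1, 13)
  8P = (16, 18)
  9P = (2, 6)
  10P = (18, 3)
  11P = (10, 0)
Match found at i = 11.

k = 11


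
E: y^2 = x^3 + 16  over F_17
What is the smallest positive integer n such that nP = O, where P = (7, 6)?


Compute successive multiples of P until we hit O:
  1P = (7, 6)
  2P = (16, 7)
  3P = (15, 12)
  4P = (3, 14)
  5P = (11, 2)
  6P = (0, 4)
  7P = (8, 1)
  8P = (10, 9)
  ... (continuing to 18P)
  18P = O

ord(P) = 18


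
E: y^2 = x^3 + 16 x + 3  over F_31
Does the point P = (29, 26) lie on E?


Check whether y^2 = x^3 + 16 x + 3 (mod 31) for (x, y) = (29, 26).
LHS: y^2 = 26^2 mod 31 = 25
RHS: x^3 + 16 x + 3 = 29^3 + 16*29 + 3 mod 31 = 25
LHS = RHS

Yes, on the curve


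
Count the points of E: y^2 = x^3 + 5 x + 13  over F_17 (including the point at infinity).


For each x in F_17, count y with y^2 = x^3 + 5 x + 13 mod 17:
  x = 0: RHS = 13, y in [8, 9]  -> 2 point(s)
  x = 1: RHS = 2, y in [6, 11]  -> 2 point(s)
  x = 3: RHS = 4, y in [2, 15]  -> 2 point(s)
  x = 6: RHS = 4, y in [2, 15]  -> 2 point(s)
  x = 7: RHS = 0, y in [0]  -> 1 point(s)
  x = 8: RHS = 4, y in [2, 15]  -> 2 point(s)
  x = 10: RHS = 9, y in [3, 14]  -> 2 point(s)
  x = 12: RHS = 16, y in [4, 13]  -> 2 point(s)
Affine points: 15. Add the point at infinity: total = 16.

#E(F_17) = 16


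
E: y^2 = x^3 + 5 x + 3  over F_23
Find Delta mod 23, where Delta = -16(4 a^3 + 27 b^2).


4 a^3 + 27 b^2 = 4*5^3 + 27*3^2 = 500 + 243 = 743
Delta = -16 * (743) = -11888
Delta mod 23 = 3

Delta = 3 (mod 23)


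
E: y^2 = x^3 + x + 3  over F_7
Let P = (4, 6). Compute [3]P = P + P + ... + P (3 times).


k = 3 = 11_2 (binary, LSB first: 11)
Double-and-add from P = (4, 6):
  bit 0 = 1: acc = O + (4, 6) = (4, 6)
  bit 1 = 1: acc = (4, 6) + (6, 1) = (5, 0)

3P = (5, 0)


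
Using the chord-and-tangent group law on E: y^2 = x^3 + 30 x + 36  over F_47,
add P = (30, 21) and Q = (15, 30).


P != Q, so use the chord formula.
s = (y2 - y1) / (x2 - x1) = (9) / (32) mod 47 = 37
x3 = s^2 - x1 - x2 mod 47 = 37^2 - 30 - 15 = 8
y3 = s (x1 - x3) - y1 mod 47 = 37 * (30 - 8) - 21 = 41

P + Q = (8, 41)


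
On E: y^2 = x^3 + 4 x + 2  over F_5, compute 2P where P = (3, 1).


Doubling: s = (3 x1^2 + a) / (2 y1)
s = (3*3^2 + 4) / (2*1) mod 5 = 3
x3 = s^2 - 2 x1 mod 5 = 3^2 - 2*3 = 3
y3 = s (x1 - x3) - y1 mod 5 = 3 * (3 - 3) - 1 = 4

2P = (3, 4)


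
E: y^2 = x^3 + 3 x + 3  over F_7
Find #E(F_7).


For each x in F_7, count y with y^2 = x^3 + 3 x + 3 mod 7:
  x = 1: RHS = 0, y in [0]  -> 1 point(s)
  x = 3: RHS = 4, y in [2, 5]  -> 2 point(s)
  x = 4: RHS = 2, y in [3, 4]  -> 2 point(s)
Affine points: 5. Add the point at infinity: total = 6.

#E(F_7) = 6


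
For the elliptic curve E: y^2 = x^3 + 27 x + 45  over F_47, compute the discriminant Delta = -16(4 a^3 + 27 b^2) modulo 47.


4 a^3 + 27 b^2 = 4*27^3 + 27*45^2 = 78732 + 54675 = 133407
Delta = -16 * (133407) = -2134512
Delta mod 47 = 40

Delta = 40 (mod 47)


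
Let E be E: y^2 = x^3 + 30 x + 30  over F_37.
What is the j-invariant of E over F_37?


Delta = -16(4 a^3 + 27 b^2) mod 37 = 7
-1728 * (4 a)^3 = -1728 * (4*30)^3 mod 37 = 27
j = 27 * 7^(-1) mod 37 = 25

j = 25 (mod 37)


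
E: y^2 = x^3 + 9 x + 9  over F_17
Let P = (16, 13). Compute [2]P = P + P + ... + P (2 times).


k = 2 = 10_2 (binary, LSB first: 01)
Double-and-add from P = (16, 13):
  bit 0 = 0: acc unchanged = O
  bit 1 = 1: acc = O + (0, 14) = (0, 14)

2P = (0, 14)


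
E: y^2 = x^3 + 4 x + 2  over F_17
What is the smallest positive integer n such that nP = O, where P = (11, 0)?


Compute successive multiples of P until we hit O:
  1P = (11, 0)
  2P = O

ord(P) = 2


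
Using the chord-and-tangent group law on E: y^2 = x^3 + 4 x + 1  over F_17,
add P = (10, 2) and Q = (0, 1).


P != Q, so use the chord formula.
s = (y2 - y1) / (x2 - x1) = (16) / (7) mod 17 = 12
x3 = s^2 - x1 - x2 mod 17 = 12^2 - 10 - 0 = 15
y3 = s (x1 - x3) - y1 mod 17 = 12 * (10 - 15) - 2 = 6

P + Q = (15, 6)
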